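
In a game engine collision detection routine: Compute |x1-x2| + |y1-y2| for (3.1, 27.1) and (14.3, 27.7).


|3.1-14.3| + |27.1-27.7| = 11.2 + 0.6 = 11.8

11.8


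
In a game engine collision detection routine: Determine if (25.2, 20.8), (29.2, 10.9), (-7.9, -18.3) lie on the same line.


Cross product: (29.2-25.2)*((-18.3)-20.8) - (10.9-20.8)*((-7.9)-25.2)
= -484.09

No, not collinear


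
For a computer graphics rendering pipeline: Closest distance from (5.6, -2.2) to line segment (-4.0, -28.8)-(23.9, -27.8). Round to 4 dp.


Project P onto AB: t = 0.3778 (clamped to [0,1])
Closest point on segment: (6.5399, -28.4222)
Distance: 26.2391

26.2391


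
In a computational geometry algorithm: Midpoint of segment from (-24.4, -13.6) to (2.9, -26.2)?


M = (((-24.4)+2.9)/2, ((-13.6)+(-26.2))/2)
= (-10.75, -19.9)

(-10.75, -19.9)


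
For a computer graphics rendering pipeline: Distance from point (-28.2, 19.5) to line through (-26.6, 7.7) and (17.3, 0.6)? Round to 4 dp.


|cross product| = 506.66
|line direction| = sqrt(1977.62) = 44.4704
Distance = 506.66/sqrt(1977.62) = 11.3932

11.3932


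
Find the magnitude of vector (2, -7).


|u| = sqrt(2^2 + (-7)^2) = sqrt(53) = 7.2801

7.2801


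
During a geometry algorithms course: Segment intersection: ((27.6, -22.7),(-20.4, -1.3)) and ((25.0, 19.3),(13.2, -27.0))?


Cross products: d1=615.98, d2=-1858.94, d3=-1960.36, d4=514.56
d1*d2 < 0 and d3*d4 < 0? yes

Yes, they intersect


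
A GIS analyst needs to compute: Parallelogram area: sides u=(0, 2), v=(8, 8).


|u x v| = |0*8 - 2*8|
= |0 - 16| = 16

16


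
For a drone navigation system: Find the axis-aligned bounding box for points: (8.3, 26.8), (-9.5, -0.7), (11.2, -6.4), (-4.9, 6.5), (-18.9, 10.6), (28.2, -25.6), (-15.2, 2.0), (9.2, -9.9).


x range: [-18.9, 28.2]
y range: [-25.6, 26.8]
Bounding box: (-18.9,-25.6) to (28.2,26.8)

(-18.9,-25.6) to (28.2,26.8)


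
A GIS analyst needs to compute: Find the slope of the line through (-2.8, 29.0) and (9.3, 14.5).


slope = (y2-y1)/(x2-x1) = (14.5-29)/(9.3-(-2.8)) = (-14.5)/12.1 = -1.1983

-1.1983


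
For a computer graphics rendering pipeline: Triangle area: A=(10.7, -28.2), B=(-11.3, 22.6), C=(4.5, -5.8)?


Area = |x_A(y_B-y_C) + x_B(y_C-y_A) + x_C(y_A-y_B)|/2
= |303.88 + (-253.12) + (-228.6)|/2
= 177.84/2 = 88.92

88.92


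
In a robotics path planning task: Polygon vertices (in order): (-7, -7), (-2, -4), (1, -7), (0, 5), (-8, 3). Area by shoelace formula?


Shoelace sum: ((-7)*(-4) - (-2)*(-7)) + ((-2)*(-7) - 1*(-4)) + (1*5 - 0*(-7)) + (0*3 - (-8)*5) + ((-8)*(-7) - (-7)*3)
= 154
Area = |154|/2 = 77

77


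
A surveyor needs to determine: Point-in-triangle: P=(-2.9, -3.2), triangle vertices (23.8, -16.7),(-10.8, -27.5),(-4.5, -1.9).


Cross products: AB x AP = -755.46, BC x BP = -49.15, CA x CP = -13.11
All same sign? yes

Yes, inside


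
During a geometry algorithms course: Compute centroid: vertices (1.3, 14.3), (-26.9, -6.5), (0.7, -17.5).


Centroid = ((x_A+x_B+x_C)/3, (y_A+y_B+y_C)/3)
= ((1.3+(-26.9)+0.7)/3, (14.3+(-6.5)+(-17.5))/3)
= (-8.3, -3.2333)

(-8.3, -3.2333)


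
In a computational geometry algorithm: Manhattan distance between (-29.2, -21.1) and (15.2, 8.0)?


|(-29.2)-15.2| + |(-21.1)-8| = 44.4 + 29.1 = 73.5

73.5


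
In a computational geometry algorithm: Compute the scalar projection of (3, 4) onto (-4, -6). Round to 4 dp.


u.v = -36, |v| = sqrt(52) = 7.2111
Scalar projection = u.v / |v| = -36 / sqrt(52) = -4.9923

-4.9923


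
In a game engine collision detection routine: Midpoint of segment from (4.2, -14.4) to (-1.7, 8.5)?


M = ((4.2+(-1.7))/2, ((-14.4)+8.5)/2)
= (1.25, -2.95)

(1.25, -2.95)


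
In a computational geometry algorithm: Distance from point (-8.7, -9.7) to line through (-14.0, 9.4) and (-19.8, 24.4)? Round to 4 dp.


|cross product| = 31.28
|line direction| = sqrt(258.64) = 16.0823
Distance = 31.28/sqrt(258.64) = 1.945

1.945


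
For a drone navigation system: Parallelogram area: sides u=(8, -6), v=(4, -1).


|u x v| = |8*(-1) - (-6)*4|
= |(-8) - (-24)| = 16

16


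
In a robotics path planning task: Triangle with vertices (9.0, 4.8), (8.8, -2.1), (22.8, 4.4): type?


Side lengths squared: AB^2=47.65, BC^2=238.25, CA^2=190.6
Sorted: [47.65, 190.6, 238.25]
By sides: Scalene, By angles: Right

Scalene, Right


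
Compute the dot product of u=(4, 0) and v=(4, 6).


u . v = u_x*v_x + u_y*v_y = 4*4 + 0*6
= 16 + 0 = 16

16


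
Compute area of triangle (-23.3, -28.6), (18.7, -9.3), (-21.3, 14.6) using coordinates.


Area = |x_A(y_B-y_C) + x_B(y_C-y_A) + x_C(y_A-y_B)|/2
= |556.87 + 807.84 + 411.09|/2
= 1775.8/2 = 887.9

887.9


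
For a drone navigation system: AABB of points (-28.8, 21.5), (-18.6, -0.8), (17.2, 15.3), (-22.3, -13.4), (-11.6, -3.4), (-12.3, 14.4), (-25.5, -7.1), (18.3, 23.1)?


x range: [-28.8, 18.3]
y range: [-13.4, 23.1]
Bounding box: (-28.8,-13.4) to (18.3,23.1)

(-28.8,-13.4) to (18.3,23.1)


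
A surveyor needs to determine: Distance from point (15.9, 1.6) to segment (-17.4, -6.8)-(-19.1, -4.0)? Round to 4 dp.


Project P onto AB: t = 0 (clamped to [0,1])
Closest point on segment: (-17.4, -6.8)
Distance: 34.3431

34.3431


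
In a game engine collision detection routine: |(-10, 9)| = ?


|u| = sqrt((-10)^2 + 9^2) = sqrt(181) = 13.4536

13.4536


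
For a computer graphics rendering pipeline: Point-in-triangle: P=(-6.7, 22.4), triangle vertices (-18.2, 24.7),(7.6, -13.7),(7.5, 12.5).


Cross products: AB x AP = 382.26, BC x BP = 371.05, CA x CP = -81.19
All same sign? no

No, outside


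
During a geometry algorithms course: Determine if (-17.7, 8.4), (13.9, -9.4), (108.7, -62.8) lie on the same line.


Cross product: (13.9-(-17.7))*((-62.8)-8.4) - ((-9.4)-8.4)*(108.7-(-17.7))
= 0

Yes, collinear


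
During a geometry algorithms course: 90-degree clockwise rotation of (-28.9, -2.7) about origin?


90° CW: (x,y) -> (y, -x)
(-28.9,-2.7) -> (-2.7, 28.9)

(-2.7, 28.9)


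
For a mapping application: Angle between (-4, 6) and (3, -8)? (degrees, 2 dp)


u.v = -60, |u| = sqrt(52) = 7.2111, |v| = sqrt(73) = 8.544
cos(theta) = u.v/(|u||v|) = -60/sqrt(3796) = -0.973841
theta = acos(-0.973841) = 166.87 degrees

166.87 degrees


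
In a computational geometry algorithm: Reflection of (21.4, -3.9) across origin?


Reflection over origin: (x,y) -> (-x,-y)
(21.4, -3.9) -> (-21.4, 3.9)

(-21.4, 3.9)


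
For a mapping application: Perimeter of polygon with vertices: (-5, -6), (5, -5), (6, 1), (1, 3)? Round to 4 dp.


Sides: (-5, -6)->(5, -5): sqrt(101) = 10.049876, (5, -5)->(6, 1): sqrt(37) = 6.082763, (6, 1)->(1, 3): sqrt(29) = 5.385165, (1, 3)->(-5, -6): sqrt(117) = 10.816654
Sum = 32.334458
Perimeter = 32.3345

32.3345


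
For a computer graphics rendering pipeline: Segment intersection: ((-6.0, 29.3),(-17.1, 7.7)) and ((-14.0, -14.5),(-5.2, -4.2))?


Cross products: d1=303.04, d2=227.29, d3=313.38, d4=389.13
d1*d2 < 0 and d3*d4 < 0? no

No, they don't intersect


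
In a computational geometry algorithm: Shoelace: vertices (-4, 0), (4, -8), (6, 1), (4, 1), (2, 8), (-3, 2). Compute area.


Shoelace sum: ((-4)*(-8) - 4*0) + (4*1 - 6*(-8)) + (6*1 - 4*1) + (4*8 - 2*1) + (2*2 - (-3)*8) + ((-3)*0 - (-4)*2)
= 152
Area = |152|/2 = 76

76


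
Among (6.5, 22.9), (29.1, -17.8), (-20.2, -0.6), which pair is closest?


d(P0,P1) = 46.5537, d(P0,P2) = 35.5688, d(P1,P2) = 52.2143
Closest: P0 and P2

Closest pair: (6.5, 22.9) and (-20.2, -0.6), distance = 35.5688


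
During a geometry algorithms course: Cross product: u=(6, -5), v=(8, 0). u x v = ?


u x v = u_x*v_y - u_y*v_x = 6*0 - (-5)*8
= 0 - (-40) = 40

40


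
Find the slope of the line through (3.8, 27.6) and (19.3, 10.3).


slope = (y2-y1)/(x2-x1) = (10.3-27.6)/(19.3-3.8) = (-17.3)/15.5 = -1.1161

-1.1161


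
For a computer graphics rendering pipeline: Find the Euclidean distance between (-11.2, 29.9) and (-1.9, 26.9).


dx=9.3, dy=-3
d^2 = 9.3^2 + (-3)^2 = 95.49
d = sqrt(95.49) = 9.7719

9.7719


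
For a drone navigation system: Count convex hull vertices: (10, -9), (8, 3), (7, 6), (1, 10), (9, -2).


Convex hull vertices (CCW): (1, 10), (10, -9), (9, -2), (8, 3), (7, 6)
Count = 5

5


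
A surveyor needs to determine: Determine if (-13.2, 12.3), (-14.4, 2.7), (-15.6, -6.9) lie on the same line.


Cross product: ((-14.4)-(-13.2))*((-6.9)-12.3) - (2.7-12.3)*((-15.6)-(-13.2))
= 0

Yes, collinear


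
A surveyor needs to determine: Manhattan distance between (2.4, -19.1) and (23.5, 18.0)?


|2.4-23.5| + |(-19.1)-18| = 21.1 + 37.1 = 58.2

58.2


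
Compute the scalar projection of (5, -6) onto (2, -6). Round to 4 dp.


u.v = 46, |v| = sqrt(40) = 6.3246
Scalar projection = u.v / |v| = 46 / sqrt(40) = 7.2732

7.2732


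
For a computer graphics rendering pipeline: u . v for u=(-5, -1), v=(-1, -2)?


u . v = u_x*v_x + u_y*v_y = (-5)*(-1) + (-1)*(-2)
= 5 + 2 = 7

7


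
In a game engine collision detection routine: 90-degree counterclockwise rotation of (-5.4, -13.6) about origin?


90° CCW: (x,y) -> (-y, x)
(-5.4,-13.6) -> (13.6, -5.4)

(13.6, -5.4)


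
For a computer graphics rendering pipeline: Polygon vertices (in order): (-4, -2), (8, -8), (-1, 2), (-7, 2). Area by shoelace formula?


Shoelace sum: ((-4)*(-8) - 8*(-2)) + (8*2 - (-1)*(-8)) + ((-1)*2 - (-7)*2) + ((-7)*(-2) - (-4)*2)
= 90
Area = |90|/2 = 45

45


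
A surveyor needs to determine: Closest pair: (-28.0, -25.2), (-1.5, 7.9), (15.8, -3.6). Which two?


d(P0,P1) = 42.4012, d(P0,P2) = 48.8365, d(P1,P2) = 20.7735
Closest: P1 and P2

Closest pair: (-1.5, 7.9) and (15.8, -3.6), distance = 20.7735


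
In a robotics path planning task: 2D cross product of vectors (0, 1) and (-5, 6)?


u x v = u_x*v_y - u_y*v_x = 0*6 - 1*(-5)
= 0 - (-5) = 5

5


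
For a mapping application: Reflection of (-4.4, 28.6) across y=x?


Reflection over y=x: (x,y) -> (y,x)
(-4.4, 28.6) -> (28.6, -4.4)

(28.6, -4.4)


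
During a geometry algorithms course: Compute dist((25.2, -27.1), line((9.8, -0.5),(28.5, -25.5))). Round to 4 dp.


|cross product| = 112.42
|line direction| = sqrt(974.69) = 31.22
Distance = 112.42/sqrt(974.69) = 3.6009

3.6009


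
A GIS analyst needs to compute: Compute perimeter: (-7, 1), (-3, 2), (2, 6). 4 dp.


Sides: (-7, 1)->(-3, 2): sqrt(17) = 4.123106, (-3, 2)->(2, 6): sqrt(41) = 6.403124, (2, 6)->(-7, 1): sqrt(106) = 10.29563
Sum = 20.82186
Perimeter = 20.8219

20.8219


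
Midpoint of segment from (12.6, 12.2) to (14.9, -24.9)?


M = ((12.6+14.9)/2, (12.2+(-24.9))/2)
= (13.75, -6.35)

(13.75, -6.35)


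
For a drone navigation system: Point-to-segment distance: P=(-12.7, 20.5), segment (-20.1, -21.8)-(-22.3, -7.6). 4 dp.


Project P onto AB: t = 1 (clamped to [0,1])
Closest point on segment: (-22.3, -7.6)
Distance: 29.6946

29.6946


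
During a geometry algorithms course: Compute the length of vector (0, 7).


|u| = sqrt(0^2 + 7^2) = sqrt(49) = 7

7


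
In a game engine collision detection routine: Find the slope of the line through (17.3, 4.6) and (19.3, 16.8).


slope = (y2-y1)/(x2-x1) = (16.8-4.6)/(19.3-17.3) = 12.2/2 = 6.1

6.1


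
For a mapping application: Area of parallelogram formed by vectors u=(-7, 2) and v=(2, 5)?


|u x v| = |(-7)*5 - 2*2|
= |(-35) - 4| = 39

39


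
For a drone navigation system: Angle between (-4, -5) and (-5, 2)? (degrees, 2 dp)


u.v = 10, |u| = sqrt(41) = 6.4031, |v| = sqrt(29) = 5.3852
cos(theta) = u.v/(|u||v|) = 10/sqrt(1189) = 0.290007
theta = acos(0.290007) = 73.14 degrees

73.14 degrees


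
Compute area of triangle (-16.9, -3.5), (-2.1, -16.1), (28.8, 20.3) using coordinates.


Area = |x_A(y_B-y_C) + x_B(y_C-y_A) + x_C(y_A-y_B)|/2
= |615.16 + (-49.98) + 362.88|/2
= 928.06/2 = 464.03

464.03


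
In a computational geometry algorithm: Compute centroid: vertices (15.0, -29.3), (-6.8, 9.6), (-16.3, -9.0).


Centroid = ((x_A+x_B+x_C)/3, (y_A+y_B+y_C)/3)
= ((15+(-6.8)+(-16.3))/3, ((-29.3)+9.6+(-9))/3)
= (-2.7, -9.5667)

(-2.7, -9.5667)


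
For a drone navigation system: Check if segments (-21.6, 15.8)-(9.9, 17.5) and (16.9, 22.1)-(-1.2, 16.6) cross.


Cross products: d1=-97.72, d2=44.76, d3=133, d4=-9.48
d1*d2 < 0 and d3*d4 < 0? yes

Yes, they intersect


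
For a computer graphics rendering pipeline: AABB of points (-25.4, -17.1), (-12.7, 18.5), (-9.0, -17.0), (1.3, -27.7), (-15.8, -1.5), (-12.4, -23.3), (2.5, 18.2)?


x range: [-25.4, 2.5]
y range: [-27.7, 18.5]
Bounding box: (-25.4,-27.7) to (2.5,18.5)

(-25.4,-27.7) to (2.5,18.5)


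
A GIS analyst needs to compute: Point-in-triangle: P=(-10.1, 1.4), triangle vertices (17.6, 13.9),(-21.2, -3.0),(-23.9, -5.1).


Cross products: AB x AP = 16.87, BC x BP = 11.43, CA x CP = 7.55
All same sign? yes

Yes, inside


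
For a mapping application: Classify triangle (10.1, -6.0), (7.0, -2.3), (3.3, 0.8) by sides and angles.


Side lengths squared: AB^2=23.3, BC^2=23.3, CA^2=92.48
Sorted: [23.3, 23.3, 92.48]
By sides: Isosceles, By angles: Obtuse

Isosceles, Obtuse


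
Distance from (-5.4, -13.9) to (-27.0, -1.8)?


dx=-21.6, dy=12.1
d^2 = (-21.6)^2 + 12.1^2 = 612.97
d = sqrt(612.97) = 24.7582

24.7582


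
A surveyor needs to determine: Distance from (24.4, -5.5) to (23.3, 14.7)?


dx=-1.1, dy=20.2
d^2 = (-1.1)^2 + 20.2^2 = 409.25
d = sqrt(409.25) = 20.2299

20.2299


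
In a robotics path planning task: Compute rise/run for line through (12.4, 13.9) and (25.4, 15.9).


slope = (y2-y1)/(x2-x1) = (15.9-13.9)/(25.4-12.4) = 2/13 = 0.1538

0.1538


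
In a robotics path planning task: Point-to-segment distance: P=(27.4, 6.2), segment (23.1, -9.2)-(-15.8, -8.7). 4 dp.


Project P onto AB: t = 0 (clamped to [0,1])
Closest point on segment: (23.1, -9.2)
Distance: 15.9891

15.9891


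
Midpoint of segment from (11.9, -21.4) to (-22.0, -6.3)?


M = ((11.9+(-22))/2, ((-21.4)+(-6.3))/2)
= (-5.05, -13.85)

(-5.05, -13.85)


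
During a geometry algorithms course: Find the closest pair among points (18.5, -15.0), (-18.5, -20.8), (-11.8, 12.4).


d(P0,P1) = 37.4518, d(P0,P2) = 40.8516, d(P1,P2) = 33.8693
Closest: P1 and P2

Closest pair: (-18.5, -20.8) and (-11.8, 12.4), distance = 33.8693


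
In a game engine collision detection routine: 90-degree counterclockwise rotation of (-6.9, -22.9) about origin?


90° CCW: (x,y) -> (-y, x)
(-6.9,-22.9) -> (22.9, -6.9)

(22.9, -6.9)


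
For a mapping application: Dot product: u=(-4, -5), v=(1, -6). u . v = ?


u . v = u_x*v_x + u_y*v_y = (-4)*1 + (-5)*(-6)
= (-4) + 30 = 26

26


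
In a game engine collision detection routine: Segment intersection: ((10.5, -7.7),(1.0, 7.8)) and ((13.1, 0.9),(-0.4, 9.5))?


Cross products: d1=138.46, d2=10.91, d3=-122, d4=5.55
d1*d2 < 0 and d3*d4 < 0? no

No, they don't intersect


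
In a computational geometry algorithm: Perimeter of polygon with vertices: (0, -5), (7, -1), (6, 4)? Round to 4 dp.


Sides: (0, -5)->(7, -1): sqrt(65) = 8.062258, (7, -1)->(6, 4): sqrt(26) = 5.09902, (6, 4)->(0, -5): sqrt(117) = 10.816654
Sum = 23.977932
Perimeter = 23.9779

23.9779


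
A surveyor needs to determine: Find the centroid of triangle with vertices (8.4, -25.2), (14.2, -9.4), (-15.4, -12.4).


Centroid = ((x_A+x_B+x_C)/3, (y_A+y_B+y_C)/3)
= ((8.4+14.2+(-15.4))/3, ((-25.2)+(-9.4)+(-12.4))/3)
= (2.4, -15.6667)

(2.4, -15.6667)


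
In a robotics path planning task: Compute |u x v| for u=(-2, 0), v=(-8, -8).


|u x v| = |(-2)*(-8) - 0*(-8)|
= |16 - 0| = 16

16


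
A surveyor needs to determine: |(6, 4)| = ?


|u| = sqrt(6^2 + 4^2) = sqrt(52) = 7.2111

7.2111


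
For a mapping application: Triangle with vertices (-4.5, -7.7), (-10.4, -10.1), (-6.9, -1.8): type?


Side lengths squared: AB^2=40.57, BC^2=81.14, CA^2=40.57
Sorted: [40.57, 40.57, 81.14]
By sides: Isosceles, By angles: Right

Isosceles, Right


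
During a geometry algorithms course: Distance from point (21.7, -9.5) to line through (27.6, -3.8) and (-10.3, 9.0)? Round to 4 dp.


|cross product| = 291.55
|line direction| = sqrt(1600.25) = 40.0031
Distance = 291.55/sqrt(1600.25) = 7.2882

7.2882


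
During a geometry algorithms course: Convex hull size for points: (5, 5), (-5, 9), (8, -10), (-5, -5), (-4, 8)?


Convex hull vertices (CCW): (-5, -5), (8, -10), (5, 5), (-5, 9)
Count = 4

4


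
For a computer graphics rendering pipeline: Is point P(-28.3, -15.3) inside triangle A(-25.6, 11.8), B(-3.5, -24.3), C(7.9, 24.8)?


Cross products: AB x AP = -696.38, BC x BP = 1320.28, CA x CP = 872.75
All same sign? no

No, outside


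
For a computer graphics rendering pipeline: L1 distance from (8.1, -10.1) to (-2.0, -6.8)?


|8.1-(-2)| + |(-10.1)-(-6.8)| = 10.1 + 3.3 = 13.4

13.4


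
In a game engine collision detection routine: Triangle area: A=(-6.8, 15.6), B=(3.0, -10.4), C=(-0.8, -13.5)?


Area = |x_A(y_B-y_C) + x_B(y_C-y_A) + x_C(y_A-y_B)|/2
= |(-21.08) + (-87.3) + (-20.8)|/2
= 129.18/2 = 64.59

64.59


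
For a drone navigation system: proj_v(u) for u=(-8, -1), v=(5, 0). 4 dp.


u.v = -40, |v| = sqrt(25) = 5
Scalar projection = u.v / |v| = -40 / sqrt(25) = -8

-8


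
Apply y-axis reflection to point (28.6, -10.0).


Reflection over y-axis: (x,y) -> (-x,y)
(28.6, -10) -> (-28.6, -10)

(-28.6, -10)


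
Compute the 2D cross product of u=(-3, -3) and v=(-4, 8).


u x v = u_x*v_y - u_y*v_x = (-3)*8 - (-3)*(-4)
= (-24) - 12 = -36

-36


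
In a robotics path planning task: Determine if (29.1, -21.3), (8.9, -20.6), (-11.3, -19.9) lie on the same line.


Cross product: (8.9-29.1)*((-19.9)-(-21.3)) - ((-20.6)-(-21.3))*((-11.3)-29.1)
= 0

Yes, collinear


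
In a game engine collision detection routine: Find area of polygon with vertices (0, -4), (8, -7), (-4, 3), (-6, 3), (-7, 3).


Shoelace sum: (0*(-7) - 8*(-4)) + (8*3 - (-4)*(-7)) + ((-4)*3 - (-6)*3) + ((-6)*3 - (-7)*3) + ((-7)*(-4) - 0*3)
= 65
Area = |65|/2 = 32.5

32.5


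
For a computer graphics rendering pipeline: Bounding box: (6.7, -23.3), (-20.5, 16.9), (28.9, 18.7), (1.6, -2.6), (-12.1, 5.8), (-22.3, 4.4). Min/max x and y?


x range: [-22.3, 28.9]
y range: [-23.3, 18.7]
Bounding box: (-22.3,-23.3) to (28.9,18.7)

(-22.3,-23.3) to (28.9,18.7)


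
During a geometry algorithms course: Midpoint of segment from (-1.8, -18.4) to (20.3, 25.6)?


M = (((-1.8)+20.3)/2, ((-18.4)+25.6)/2)
= (9.25, 3.6)

(9.25, 3.6)


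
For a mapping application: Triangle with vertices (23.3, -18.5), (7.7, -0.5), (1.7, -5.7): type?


Side lengths squared: AB^2=567.36, BC^2=63.04, CA^2=630.4
Sorted: [63.04, 567.36, 630.4]
By sides: Scalene, By angles: Right

Scalene, Right


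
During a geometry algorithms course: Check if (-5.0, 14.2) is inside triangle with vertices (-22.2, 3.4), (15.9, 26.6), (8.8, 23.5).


Cross products: AB x AP = 12.44, BC x BP = 23.25, CA x CP = 10.92
All same sign? yes

Yes, inside


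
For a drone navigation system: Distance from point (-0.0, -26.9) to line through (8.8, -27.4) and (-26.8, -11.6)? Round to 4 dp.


|cross product| = 121.24
|line direction| = sqrt(1517) = 38.9487
Distance = 121.24/sqrt(1517) = 3.1128

3.1128


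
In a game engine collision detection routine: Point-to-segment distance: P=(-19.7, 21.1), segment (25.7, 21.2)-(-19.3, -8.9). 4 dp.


Project P onto AB: t = 0.6981 (clamped to [0,1])
Closest point on segment: (-5.7125, 0.1885)
Distance: 25.1583

25.1583


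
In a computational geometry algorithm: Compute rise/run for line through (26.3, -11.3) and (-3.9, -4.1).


slope = (y2-y1)/(x2-x1) = ((-4.1)-(-11.3))/((-3.9)-26.3) = 7.2/(-30.2) = -0.2384

-0.2384


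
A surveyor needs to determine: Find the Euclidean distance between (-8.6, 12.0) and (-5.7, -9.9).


dx=2.9, dy=-21.9
d^2 = 2.9^2 + (-21.9)^2 = 488.02
d = sqrt(488.02) = 22.0912

22.0912


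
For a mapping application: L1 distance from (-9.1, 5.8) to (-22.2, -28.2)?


|(-9.1)-(-22.2)| + |5.8-(-28.2)| = 13.1 + 34 = 47.1

47.1


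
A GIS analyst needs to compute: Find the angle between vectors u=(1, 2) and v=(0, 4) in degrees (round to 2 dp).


u.v = 8, |u| = sqrt(5) = 2.2361, |v| = sqrt(16) = 4
cos(theta) = u.v/(|u||v|) = 8/sqrt(80) = 0.894427
theta = acos(0.894427) = 26.57 degrees

26.57 degrees


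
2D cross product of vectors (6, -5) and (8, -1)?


u x v = u_x*v_y - u_y*v_x = 6*(-1) - (-5)*8
= (-6) - (-40) = 34

34


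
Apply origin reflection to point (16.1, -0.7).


Reflection over origin: (x,y) -> (-x,-y)
(16.1, -0.7) -> (-16.1, 0.7)

(-16.1, 0.7)


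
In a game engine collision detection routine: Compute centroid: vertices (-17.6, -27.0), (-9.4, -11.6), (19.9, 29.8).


Centroid = ((x_A+x_B+x_C)/3, (y_A+y_B+y_C)/3)
= (((-17.6)+(-9.4)+19.9)/3, ((-27)+(-11.6)+29.8)/3)
= (-2.3667, -2.9333)

(-2.3667, -2.9333)


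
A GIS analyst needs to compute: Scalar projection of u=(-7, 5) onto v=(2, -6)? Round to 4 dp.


u.v = -44, |v| = sqrt(40) = 6.3246
Scalar projection = u.v / |v| = -44 / sqrt(40) = -6.957

-6.957


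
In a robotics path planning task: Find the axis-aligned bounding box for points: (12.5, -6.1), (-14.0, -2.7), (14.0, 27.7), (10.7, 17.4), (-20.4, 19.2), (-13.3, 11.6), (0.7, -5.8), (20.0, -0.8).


x range: [-20.4, 20]
y range: [-6.1, 27.7]
Bounding box: (-20.4,-6.1) to (20,27.7)

(-20.4,-6.1) to (20,27.7)


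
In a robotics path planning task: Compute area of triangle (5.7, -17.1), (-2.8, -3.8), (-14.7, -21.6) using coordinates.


Area = |x_A(y_B-y_C) + x_B(y_C-y_A) + x_C(y_A-y_B)|/2
= |101.46 + 12.6 + 195.51|/2
= 309.57/2 = 154.785

154.785


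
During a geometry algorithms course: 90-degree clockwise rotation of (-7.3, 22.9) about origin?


90° CW: (x,y) -> (y, -x)
(-7.3,22.9) -> (22.9, 7.3)

(22.9, 7.3)


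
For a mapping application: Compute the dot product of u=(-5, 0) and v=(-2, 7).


u . v = u_x*v_x + u_y*v_y = (-5)*(-2) + 0*7
= 10 + 0 = 10

10


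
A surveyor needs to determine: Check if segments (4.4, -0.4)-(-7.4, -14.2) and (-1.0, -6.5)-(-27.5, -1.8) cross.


Cross products: d1=-187.03, d2=234.13, d3=-2.54, d4=-423.7
d1*d2 < 0 and d3*d4 < 0? no

No, they don't intersect


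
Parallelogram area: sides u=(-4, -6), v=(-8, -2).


|u x v| = |(-4)*(-2) - (-6)*(-8)|
= |8 - 48| = 40

40


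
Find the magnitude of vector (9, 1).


|u| = sqrt(9^2 + 1^2) = sqrt(82) = 9.0554

9.0554


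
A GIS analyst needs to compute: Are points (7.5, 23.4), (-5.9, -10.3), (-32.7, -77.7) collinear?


Cross product: ((-5.9)-7.5)*((-77.7)-23.4) - ((-10.3)-23.4)*((-32.7)-7.5)
= 0

Yes, collinear


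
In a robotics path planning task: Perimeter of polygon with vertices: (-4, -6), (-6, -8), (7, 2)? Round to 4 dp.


Sides: (-4, -6)->(-6, -8): sqrt(8) = 2.828427, (-6, -8)->(7, 2): sqrt(269) = 16.401219, (7, 2)->(-4, -6): sqrt(185) = 13.601471
Sum = 32.831117
Perimeter = 32.8311

32.8311


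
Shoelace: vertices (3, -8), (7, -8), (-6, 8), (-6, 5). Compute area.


Shoelace sum: (3*(-8) - 7*(-8)) + (7*8 - (-6)*(-8)) + ((-6)*5 - (-6)*8) + ((-6)*(-8) - 3*5)
= 91
Area = |91|/2 = 45.5

45.5


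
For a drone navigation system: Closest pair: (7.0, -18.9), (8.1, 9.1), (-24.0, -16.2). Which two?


d(P0,P1) = 28.0216, d(P0,P2) = 31.1174, d(P1,P2) = 40.8718
Closest: P0 and P1

Closest pair: (7.0, -18.9) and (8.1, 9.1), distance = 28.0216


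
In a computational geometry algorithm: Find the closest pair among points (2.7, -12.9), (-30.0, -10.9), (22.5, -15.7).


d(P0,P1) = 32.7611, d(P0,P2) = 19.997, d(P1,P2) = 52.719
Closest: P0 and P2

Closest pair: (2.7, -12.9) and (22.5, -15.7), distance = 19.997


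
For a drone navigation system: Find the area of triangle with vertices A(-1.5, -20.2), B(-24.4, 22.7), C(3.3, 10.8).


Area = |x_A(y_B-y_C) + x_B(y_C-y_A) + x_C(y_A-y_B)|/2
= |(-17.85) + (-756.4) + (-141.57)|/2
= 915.82/2 = 457.91

457.91


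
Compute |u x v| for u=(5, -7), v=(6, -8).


|u x v| = |5*(-8) - (-7)*6|
= |(-40) - (-42)| = 2

2


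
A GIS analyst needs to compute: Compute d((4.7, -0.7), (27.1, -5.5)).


dx=22.4, dy=-4.8
d^2 = 22.4^2 + (-4.8)^2 = 524.8
d = sqrt(524.8) = 22.9085

22.9085


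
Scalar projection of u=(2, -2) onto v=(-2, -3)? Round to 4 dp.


u.v = 2, |v| = sqrt(13) = 3.6056
Scalar projection = u.v / |v| = 2 / sqrt(13) = 0.5547

0.5547


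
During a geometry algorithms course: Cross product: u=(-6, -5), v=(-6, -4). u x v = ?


u x v = u_x*v_y - u_y*v_x = (-6)*(-4) - (-5)*(-6)
= 24 - 30 = -6

-6


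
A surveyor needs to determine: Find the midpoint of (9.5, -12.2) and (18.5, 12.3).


M = ((9.5+18.5)/2, ((-12.2)+12.3)/2)
= (14, 0.05)

(14, 0.05)


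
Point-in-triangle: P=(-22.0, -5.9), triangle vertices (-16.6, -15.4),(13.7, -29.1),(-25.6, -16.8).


Cross products: AB x AP = 213.87, BC x BP = -472.65, CA x CP = 93.06
All same sign? no

No, outside


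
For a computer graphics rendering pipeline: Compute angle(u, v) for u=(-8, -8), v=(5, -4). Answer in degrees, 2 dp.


u.v = -8, |u| = sqrt(128) = 11.3137, |v| = sqrt(41) = 6.4031
cos(theta) = u.v/(|u||v|) = -8/sqrt(5248) = -0.110432
theta = acos(-0.110432) = 96.34 degrees

96.34 degrees


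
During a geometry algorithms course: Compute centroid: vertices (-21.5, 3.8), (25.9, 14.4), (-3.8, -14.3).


Centroid = ((x_A+x_B+x_C)/3, (y_A+y_B+y_C)/3)
= (((-21.5)+25.9+(-3.8))/3, (3.8+14.4+(-14.3))/3)
= (0.2, 1.3)

(0.2, 1.3)


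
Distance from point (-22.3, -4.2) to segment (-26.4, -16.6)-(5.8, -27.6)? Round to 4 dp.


Project P onto AB: t = 0 (clamped to [0,1])
Closest point on segment: (-26.4, -16.6)
Distance: 13.0602

13.0602


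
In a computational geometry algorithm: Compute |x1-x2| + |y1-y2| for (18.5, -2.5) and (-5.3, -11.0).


|18.5-(-5.3)| + |(-2.5)-(-11)| = 23.8 + 8.5 = 32.3

32.3


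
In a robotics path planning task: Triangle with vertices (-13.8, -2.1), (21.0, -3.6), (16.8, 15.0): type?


Side lengths squared: AB^2=1213.29, BC^2=363.6, CA^2=1228.77
Sorted: [363.6, 1213.29, 1228.77]
By sides: Scalene, By angles: Acute

Scalene, Acute


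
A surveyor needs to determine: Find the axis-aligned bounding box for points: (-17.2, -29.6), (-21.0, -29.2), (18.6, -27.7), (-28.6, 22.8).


x range: [-28.6, 18.6]
y range: [-29.6, 22.8]
Bounding box: (-28.6,-29.6) to (18.6,22.8)

(-28.6,-29.6) to (18.6,22.8)


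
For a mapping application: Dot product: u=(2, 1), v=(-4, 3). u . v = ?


u . v = u_x*v_x + u_y*v_y = 2*(-4) + 1*3
= (-8) + 3 = -5

-5


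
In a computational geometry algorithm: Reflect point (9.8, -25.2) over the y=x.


Reflection over y=x: (x,y) -> (y,x)
(9.8, -25.2) -> (-25.2, 9.8)

(-25.2, 9.8)


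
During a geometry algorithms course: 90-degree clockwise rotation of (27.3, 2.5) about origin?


90° CW: (x,y) -> (y, -x)
(27.3,2.5) -> (2.5, -27.3)

(2.5, -27.3)


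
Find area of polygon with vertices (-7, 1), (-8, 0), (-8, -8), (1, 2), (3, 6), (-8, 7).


Shoelace sum: ((-7)*0 - (-8)*1) + ((-8)*(-8) - (-8)*0) + ((-8)*2 - 1*(-8)) + (1*6 - 3*2) + (3*7 - (-8)*6) + ((-8)*1 - (-7)*7)
= 174
Area = |174|/2 = 87

87


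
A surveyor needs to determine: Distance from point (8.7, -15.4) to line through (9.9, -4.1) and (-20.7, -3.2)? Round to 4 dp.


|cross product| = 346.86
|line direction| = sqrt(937.17) = 30.6132
Distance = 346.86/sqrt(937.17) = 11.3304

11.3304


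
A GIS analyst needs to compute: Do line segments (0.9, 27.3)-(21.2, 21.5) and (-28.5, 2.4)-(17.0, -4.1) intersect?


Cross products: d1=1324.05, d2=1192.1, d3=-675.99, d4=-544.04
d1*d2 < 0 and d3*d4 < 0? no

No, they don't intersect


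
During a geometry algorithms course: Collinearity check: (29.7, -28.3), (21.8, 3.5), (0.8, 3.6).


Cross product: (21.8-29.7)*(3.6-(-28.3)) - (3.5-(-28.3))*(0.8-29.7)
= 667.01

No, not collinear


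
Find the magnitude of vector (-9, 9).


|u| = sqrt((-9)^2 + 9^2) = sqrt(162) = 12.7279

12.7279


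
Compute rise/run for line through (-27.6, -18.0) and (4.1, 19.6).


slope = (y2-y1)/(x2-x1) = (19.6-(-18))/(4.1-(-27.6)) = 37.6/31.7 = 1.1861

1.1861


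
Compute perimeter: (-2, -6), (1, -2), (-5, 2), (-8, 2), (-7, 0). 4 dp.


Sides: (-2, -6)->(1, -2): sqrt(25) = 5, (1, -2)->(-5, 2): sqrt(52) = 7.211103, (-5, 2)->(-8, 2): sqrt(9) = 3, (-8, 2)->(-7, 0): sqrt(5) = 2.236068, (-7, 0)->(-2, -6): sqrt(61) = 7.81025
Sum = 25.257421
Perimeter = 25.2574

25.2574


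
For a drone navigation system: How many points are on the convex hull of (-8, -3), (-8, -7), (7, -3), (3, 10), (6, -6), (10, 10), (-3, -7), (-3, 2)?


Convex hull vertices (CCW): (-8, -7), (-3, -7), (6, -6), (7, -3), (10, 10), (3, 10), (-8, -3)
Count = 7

7


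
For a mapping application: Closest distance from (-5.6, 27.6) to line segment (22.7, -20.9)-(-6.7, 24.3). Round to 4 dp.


Project P onto AB: t = 1 (clamped to [0,1])
Closest point on segment: (-6.7, 24.3)
Distance: 3.4785

3.4785


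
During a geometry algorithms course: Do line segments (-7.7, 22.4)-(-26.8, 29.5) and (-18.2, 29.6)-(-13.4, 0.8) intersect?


Cross products: d1=267.84, d2=-248.16, d3=-62.97, d4=453.03
d1*d2 < 0 and d3*d4 < 0? yes

Yes, they intersect


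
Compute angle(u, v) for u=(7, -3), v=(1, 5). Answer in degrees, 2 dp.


u.v = -8, |u| = sqrt(58) = 7.6158, |v| = sqrt(26) = 5.099
cos(theta) = u.v/(|u||v|) = -8/sqrt(1508) = -0.20601
theta = acos(-0.20601) = 101.89 degrees

101.89 degrees


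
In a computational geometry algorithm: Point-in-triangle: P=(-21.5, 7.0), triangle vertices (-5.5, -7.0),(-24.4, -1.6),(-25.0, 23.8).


Cross products: AB x AP = -178.2, BC x BP = -78.82, CA x CP = -219.8
All same sign? yes

Yes, inside


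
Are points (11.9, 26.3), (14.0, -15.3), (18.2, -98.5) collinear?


Cross product: (14-11.9)*((-98.5)-26.3) - ((-15.3)-26.3)*(18.2-11.9)
= 0

Yes, collinear


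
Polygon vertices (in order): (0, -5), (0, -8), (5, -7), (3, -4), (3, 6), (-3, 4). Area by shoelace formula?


Shoelace sum: (0*(-8) - 0*(-5)) + (0*(-7) - 5*(-8)) + (5*(-4) - 3*(-7)) + (3*6 - 3*(-4)) + (3*4 - (-3)*6) + ((-3)*(-5) - 0*4)
= 116
Area = |116|/2 = 58

58


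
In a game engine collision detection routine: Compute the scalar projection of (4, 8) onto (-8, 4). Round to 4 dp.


u.v = 0, |v| = sqrt(80) = 8.9443
Scalar projection = u.v / |v| = 0 / sqrt(80) = 0

0


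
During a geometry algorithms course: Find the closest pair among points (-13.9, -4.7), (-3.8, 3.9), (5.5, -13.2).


d(P0,P1) = 13.2654, d(P0,P2) = 21.1804, d(P1,P2) = 19.4654
Closest: P0 and P1

Closest pair: (-13.9, -4.7) and (-3.8, 3.9), distance = 13.2654


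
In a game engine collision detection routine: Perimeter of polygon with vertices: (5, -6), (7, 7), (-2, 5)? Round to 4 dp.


Sides: (5, -6)->(7, 7): sqrt(173) = 13.152946, (7, 7)->(-2, 5): sqrt(85) = 9.219544, (-2, 5)->(5, -6): sqrt(170) = 13.038405
Sum = 35.410895
Perimeter = 35.4109

35.4109


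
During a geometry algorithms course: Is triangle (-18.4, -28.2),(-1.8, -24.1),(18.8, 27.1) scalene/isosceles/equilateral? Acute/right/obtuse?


Side lengths squared: AB^2=292.37, BC^2=3045.8, CA^2=4441.93
Sorted: [292.37, 3045.8, 4441.93]
By sides: Scalene, By angles: Obtuse

Scalene, Obtuse


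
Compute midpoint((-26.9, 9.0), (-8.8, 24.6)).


M = (((-26.9)+(-8.8))/2, (9+24.6)/2)
= (-17.85, 16.8)

(-17.85, 16.8)


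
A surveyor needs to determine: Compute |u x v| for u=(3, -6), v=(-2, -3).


|u x v| = |3*(-3) - (-6)*(-2)|
= |(-9) - 12| = 21

21


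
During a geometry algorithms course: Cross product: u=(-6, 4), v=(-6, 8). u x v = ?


u x v = u_x*v_y - u_y*v_x = (-6)*8 - 4*(-6)
= (-48) - (-24) = -24

-24


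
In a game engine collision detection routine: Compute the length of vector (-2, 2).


|u| = sqrt((-2)^2 + 2^2) = sqrt(8) = 2.8284

2.8284


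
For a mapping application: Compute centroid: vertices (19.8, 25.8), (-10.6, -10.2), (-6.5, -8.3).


Centroid = ((x_A+x_B+x_C)/3, (y_A+y_B+y_C)/3)
= ((19.8+(-10.6)+(-6.5))/3, (25.8+(-10.2)+(-8.3))/3)
= (0.9, 2.4333)

(0.9, 2.4333)


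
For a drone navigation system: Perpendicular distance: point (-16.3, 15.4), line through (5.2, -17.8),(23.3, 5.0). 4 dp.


|cross product| = 1091.12
|line direction| = sqrt(847.45) = 29.111
Distance = 1091.12/sqrt(847.45) = 37.4814

37.4814


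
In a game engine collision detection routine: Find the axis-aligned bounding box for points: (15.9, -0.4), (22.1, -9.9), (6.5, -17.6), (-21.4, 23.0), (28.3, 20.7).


x range: [-21.4, 28.3]
y range: [-17.6, 23]
Bounding box: (-21.4,-17.6) to (28.3,23)

(-21.4,-17.6) to (28.3,23)


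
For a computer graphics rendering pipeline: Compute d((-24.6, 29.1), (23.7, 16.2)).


dx=48.3, dy=-12.9
d^2 = 48.3^2 + (-12.9)^2 = 2499.3
d = sqrt(2499.3) = 49.993

49.993


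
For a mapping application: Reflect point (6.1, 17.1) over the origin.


Reflection over origin: (x,y) -> (-x,-y)
(6.1, 17.1) -> (-6.1, -17.1)

(-6.1, -17.1)


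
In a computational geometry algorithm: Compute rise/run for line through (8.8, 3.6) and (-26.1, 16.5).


slope = (y2-y1)/(x2-x1) = (16.5-3.6)/((-26.1)-8.8) = 12.9/(-34.9) = -0.3696

-0.3696


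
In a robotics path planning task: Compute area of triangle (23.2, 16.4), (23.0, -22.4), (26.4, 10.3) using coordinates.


Area = |x_A(y_B-y_C) + x_B(y_C-y_A) + x_C(y_A-y_B)|/2
= |(-758.64) + (-140.3) + 1024.32|/2
= 125.38/2 = 62.69

62.69


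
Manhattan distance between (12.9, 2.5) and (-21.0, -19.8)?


|12.9-(-21)| + |2.5-(-19.8)| = 33.9 + 22.3 = 56.2

56.2


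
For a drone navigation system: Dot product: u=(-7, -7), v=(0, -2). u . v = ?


u . v = u_x*v_x + u_y*v_y = (-7)*0 + (-7)*(-2)
= 0 + 14 = 14

14


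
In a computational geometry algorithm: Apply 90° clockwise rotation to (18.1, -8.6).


90° CW: (x,y) -> (y, -x)
(18.1,-8.6) -> (-8.6, -18.1)

(-8.6, -18.1)


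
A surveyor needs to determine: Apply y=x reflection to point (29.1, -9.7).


Reflection over y=x: (x,y) -> (y,x)
(29.1, -9.7) -> (-9.7, 29.1)

(-9.7, 29.1)


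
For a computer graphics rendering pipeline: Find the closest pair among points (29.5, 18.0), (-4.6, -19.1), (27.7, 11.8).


d(P0,P1) = 50.3907, d(P0,P2) = 6.456, d(P1,P2) = 44.7001
Closest: P0 and P2

Closest pair: (29.5, 18.0) and (27.7, 11.8), distance = 6.456


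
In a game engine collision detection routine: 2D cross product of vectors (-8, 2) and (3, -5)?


u x v = u_x*v_y - u_y*v_x = (-8)*(-5) - 2*3
= 40 - 6 = 34

34


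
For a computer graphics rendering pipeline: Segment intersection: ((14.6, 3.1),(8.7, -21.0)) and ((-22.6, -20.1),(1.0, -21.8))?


Cross products: d1=610.76, d2=31.97, d3=-759.64, d4=-180.85
d1*d2 < 0 and d3*d4 < 0? no

No, they don't intersect


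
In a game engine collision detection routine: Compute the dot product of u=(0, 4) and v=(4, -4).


u . v = u_x*v_x + u_y*v_y = 0*4 + 4*(-4)
= 0 + (-16) = -16

-16


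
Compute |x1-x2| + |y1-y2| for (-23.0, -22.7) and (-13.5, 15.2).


|(-23)-(-13.5)| + |(-22.7)-15.2| = 9.5 + 37.9 = 47.4

47.4


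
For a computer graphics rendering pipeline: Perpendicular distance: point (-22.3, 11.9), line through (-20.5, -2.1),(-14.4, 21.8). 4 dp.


|cross product| = 128.42
|line direction| = sqrt(608.42) = 24.6662
Distance = 128.42/sqrt(608.42) = 5.2063

5.2063


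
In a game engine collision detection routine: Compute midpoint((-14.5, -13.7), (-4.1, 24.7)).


M = (((-14.5)+(-4.1))/2, ((-13.7)+24.7)/2)
= (-9.3, 5.5)

(-9.3, 5.5)


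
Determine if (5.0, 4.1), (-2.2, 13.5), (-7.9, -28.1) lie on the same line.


Cross product: ((-2.2)-5)*((-28.1)-4.1) - (13.5-4.1)*((-7.9)-5)
= 353.1

No, not collinear


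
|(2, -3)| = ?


|u| = sqrt(2^2 + (-3)^2) = sqrt(13) = 3.6056

3.6056


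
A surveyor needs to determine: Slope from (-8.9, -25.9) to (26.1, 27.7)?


slope = (y2-y1)/(x2-x1) = (27.7-(-25.9))/(26.1-(-8.9)) = 53.6/35 = 1.5314

1.5314


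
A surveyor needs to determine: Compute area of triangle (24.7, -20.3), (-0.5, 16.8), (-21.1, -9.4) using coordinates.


Area = |x_A(y_B-y_C) + x_B(y_C-y_A) + x_C(y_A-y_B)|/2
= |647.14 + (-5.45) + 782.81|/2
= 1424.5/2 = 712.25

712.25


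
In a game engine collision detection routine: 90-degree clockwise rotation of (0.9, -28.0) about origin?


90° CW: (x,y) -> (y, -x)
(0.9,-28) -> (-28, -0.9)

(-28, -0.9)


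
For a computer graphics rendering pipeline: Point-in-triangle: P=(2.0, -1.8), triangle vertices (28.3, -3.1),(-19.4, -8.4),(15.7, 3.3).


Cross products: AB x AP = -201.4, BC x BP = -18.72, CA x CP = -151.94
All same sign? yes

Yes, inside


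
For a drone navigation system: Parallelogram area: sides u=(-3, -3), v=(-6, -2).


|u x v| = |(-3)*(-2) - (-3)*(-6)|
= |6 - 18| = 12

12


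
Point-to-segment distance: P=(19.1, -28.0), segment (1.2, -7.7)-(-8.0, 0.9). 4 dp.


Project P onto AB: t = 0 (clamped to [0,1])
Closest point on segment: (1.2, -7.7)
Distance: 27.0647

27.0647


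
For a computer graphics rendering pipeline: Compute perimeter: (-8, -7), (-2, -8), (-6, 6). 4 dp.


Sides: (-8, -7)->(-2, -8): sqrt(37) = 6.082763, (-2, -8)->(-6, 6): sqrt(212) = 14.56022, (-6, 6)->(-8, -7): sqrt(173) = 13.152946
Sum = 33.795929
Perimeter = 33.7959

33.7959


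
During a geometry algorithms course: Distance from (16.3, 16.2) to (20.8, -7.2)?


dx=4.5, dy=-23.4
d^2 = 4.5^2 + (-23.4)^2 = 567.81
d = sqrt(567.81) = 23.8288

23.8288


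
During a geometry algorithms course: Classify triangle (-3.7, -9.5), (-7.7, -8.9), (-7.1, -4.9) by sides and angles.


Side lengths squared: AB^2=16.36, BC^2=16.36, CA^2=32.72
Sorted: [16.36, 16.36, 32.72]
By sides: Isosceles, By angles: Right

Isosceles, Right


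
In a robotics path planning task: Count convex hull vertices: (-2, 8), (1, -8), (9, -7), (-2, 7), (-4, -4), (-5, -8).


Convex hull vertices (CCW): (-5, -8), (1, -8), (9, -7), (-2, 8)
Count = 4

4


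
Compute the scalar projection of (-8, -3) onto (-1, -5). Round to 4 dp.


u.v = 23, |v| = sqrt(26) = 5.099
Scalar projection = u.v / |v| = 23 / sqrt(26) = 4.5107

4.5107


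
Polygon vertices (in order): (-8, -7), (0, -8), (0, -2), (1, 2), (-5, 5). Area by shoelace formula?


Shoelace sum: ((-8)*(-8) - 0*(-7)) + (0*(-2) - 0*(-8)) + (0*2 - 1*(-2)) + (1*5 - (-5)*2) + ((-5)*(-7) - (-8)*5)
= 156
Area = |156|/2 = 78

78


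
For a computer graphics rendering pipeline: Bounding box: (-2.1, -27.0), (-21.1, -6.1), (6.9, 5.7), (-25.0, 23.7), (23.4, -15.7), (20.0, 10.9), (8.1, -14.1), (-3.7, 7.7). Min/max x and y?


x range: [-25, 23.4]
y range: [-27, 23.7]
Bounding box: (-25,-27) to (23.4,23.7)

(-25,-27) to (23.4,23.7)


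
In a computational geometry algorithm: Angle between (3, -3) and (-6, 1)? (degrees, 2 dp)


u.v = -21, |u| = sqrt(18) = 4.2426, |v| = sqrt(37) = 6.0828
cos(theta) = u.v/(|u||v|) = -21/sqrt(666) = -0.813733
theta = acos(-0.813733) = 144.46 degrees

144.46 degrees


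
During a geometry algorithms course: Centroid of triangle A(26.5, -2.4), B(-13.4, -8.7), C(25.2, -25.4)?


Centroid = ((x_A+x_B+x_C)/3, (y_A+y_B+y_C)/3)
= ((26.5+(-13.4)+25.2)/3, ((-2.4)+(-8.7)+(-25.4))/3)
= (12.7667, -12.1667)

(12.7667, -12.1667)


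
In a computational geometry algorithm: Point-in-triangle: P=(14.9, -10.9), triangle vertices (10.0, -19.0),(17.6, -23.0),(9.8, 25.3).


Cross products: AB x AP = 81.16, BC x BP = 36.03, CA x CP = 218.69
All same sign? yes

Yes, inside


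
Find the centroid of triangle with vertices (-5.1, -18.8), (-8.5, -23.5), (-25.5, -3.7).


Centroid = ((x_A+x_B+x_C)/3, (y_A+y_B+y_C)/3)
= (((-5.1)+(-8.5)+(-25.5))/3, ((-18.8)+(-23.5)+(-3.7))/3)
= (-13.0333, -15.3333)

(-13.0333, -15.3333)


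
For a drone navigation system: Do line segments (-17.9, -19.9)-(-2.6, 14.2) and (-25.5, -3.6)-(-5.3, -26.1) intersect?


Cross products: d1=-158.26, d2=874.81, d3=508.55, d4=-524.52
d1*d2 < 0 and d3*d4 < 0? yes

Yes, they intersect
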